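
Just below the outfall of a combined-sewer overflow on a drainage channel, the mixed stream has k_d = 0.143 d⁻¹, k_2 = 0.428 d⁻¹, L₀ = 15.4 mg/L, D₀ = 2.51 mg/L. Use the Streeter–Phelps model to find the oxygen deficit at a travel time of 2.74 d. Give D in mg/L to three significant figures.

k_d L₀/(k_2−k_d) = 0.143×15.4/(0.428−0.143) = 2.202/0.2850 = 7.727 mg/L.
e^(−k_d t) = e^(−0.143×2.740) = 0.6758; e^(−k_2 t) = e^(−0.428×2.740) = 0.3095.
D = 7.727 × (0.6758 − 0.3095) + 2.51 × 0.3095 = 2.830 + 0.7769 = 3.607 mg/L.

D ≈ 3.61 mg/L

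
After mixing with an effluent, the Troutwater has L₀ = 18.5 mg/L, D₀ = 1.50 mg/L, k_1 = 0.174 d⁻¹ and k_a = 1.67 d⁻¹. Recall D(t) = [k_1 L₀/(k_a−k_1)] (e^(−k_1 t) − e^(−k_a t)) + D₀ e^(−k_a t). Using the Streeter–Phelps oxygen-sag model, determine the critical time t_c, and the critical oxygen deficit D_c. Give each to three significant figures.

t_c ≈ 0.713 d; D_c ≈ 1.70 mg/L

t_c = [1/(k_a−k_1)] ln[(k_a/k_1)(1 − D₀(k_a−k_1)/(k_1 L₀))]
= [1/(1.67−0.174)] ln[(1.67/0.174)(1 − 1.50×1.496/(0.174×18.5))]
= (1/1.496) ln[9.598 × 0.3029] = 0.6684 × ln(2.907) = 0.6684 × 1.067 = 0.7133 d.
D_c = (k_1/k_a) L₀ e^(−k_1 t_c) = (0.174/1.67) × 18.5 × e^(−0.174×0.7133) = 0.1042 × 18.5 × 0.8833 = 1.703 mg/L.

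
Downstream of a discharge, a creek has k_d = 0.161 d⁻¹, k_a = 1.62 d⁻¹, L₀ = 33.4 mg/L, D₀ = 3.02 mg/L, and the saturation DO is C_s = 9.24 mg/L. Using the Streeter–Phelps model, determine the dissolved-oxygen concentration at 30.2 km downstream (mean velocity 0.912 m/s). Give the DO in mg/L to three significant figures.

Travel time t = x/v = 30.2 km / (0.912 m/s) = 30200 m / 0.912 m/s = 33110 s = 0.3833 d.
k_d L₀/(k_a−k_d) = 0.161×33.4/(1.62−0.161) = 5.377/1.459 = 3.686 mg/L.
e^(−k_d t) = e^(−0.161×0.3833) = 0.9402; e^(−k_a t) = e^(−1.62×0.3833) = 0.5375.
D = 3.686 × (0.9402 − 0.5375) + 3.02 × 0.5375 = 1.484 + 1.623 = 3.107 mg/L.
DO = C_s − D = 9.24 − 3.107 = 6.133 mg/L.

DO ≈ 6.13 mg/L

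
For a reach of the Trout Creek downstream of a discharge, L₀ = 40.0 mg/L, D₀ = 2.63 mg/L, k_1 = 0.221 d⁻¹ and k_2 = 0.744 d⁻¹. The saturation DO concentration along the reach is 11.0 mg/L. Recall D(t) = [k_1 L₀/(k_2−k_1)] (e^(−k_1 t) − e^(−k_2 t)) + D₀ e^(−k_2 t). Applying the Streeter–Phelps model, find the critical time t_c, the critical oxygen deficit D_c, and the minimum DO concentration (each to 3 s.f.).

With k_2/k_1 = 3.367 and 1 − D₀(k_2−k_1)/(k_1 L₀) = 0.8444,
t_c = ln(3.367 × 0.8444) / (0.744 − 0.221) = ln(2.843) / 0.5230 = 1.045/0.5230 = 1.998 d.
L(t_c) = L₀ e^(−k_1 t_c) = 40.0 × 0.6431 = 25.72 mg/L, and at the critical point k_2 D_c = k_1 L, so D_c = (0.221/0.744) × 25.72 = 7.641 mg/L.
Minimum DO = C_s − D_c = 11.0 − 7.641 = 3.359 mg/L.

t_c ≈ 2.00 d; D_c ≈ 7.64 mg/L; min DO ≈ 3.36 mg/L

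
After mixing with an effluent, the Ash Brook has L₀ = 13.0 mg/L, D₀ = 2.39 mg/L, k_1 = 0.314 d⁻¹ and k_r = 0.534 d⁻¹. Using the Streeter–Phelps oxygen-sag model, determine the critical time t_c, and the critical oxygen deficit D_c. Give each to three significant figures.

t_c ≈ 1.79 d; D_c ≈ 4.36 mg/L

With k_r/k_1 = 1.701 and 1 − D₀(k_r−k_1)/(k_1 L₀) = 0.8712,
t_c = ln(1.701 × 0.8712) / (0.534 − 0.314) = ln(1.482) / 0.2200 = 0.3931/0.2200 = 1.787 d.
D_c = (k_1/k_r) L₀ e^(−k_1 t_c) = (0.314/0.534) × 13.0 × e^(−0.314×1.787) = 0.5880 × 13.0 × 0.5706 = 4.362 mg/L.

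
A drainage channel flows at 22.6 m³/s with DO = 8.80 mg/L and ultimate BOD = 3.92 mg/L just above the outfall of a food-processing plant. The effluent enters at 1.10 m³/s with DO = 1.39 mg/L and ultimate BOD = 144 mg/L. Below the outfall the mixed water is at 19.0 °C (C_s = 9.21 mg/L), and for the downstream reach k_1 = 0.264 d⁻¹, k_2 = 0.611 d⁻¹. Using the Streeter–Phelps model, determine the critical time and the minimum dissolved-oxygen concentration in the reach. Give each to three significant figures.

t_c ≈ 2.13 d; minimum DO ≈ 6.64 mg/L

Mixed DO = (22.6×8.80 + 1.10×1.39)/(22.6+1.10) = 200.4/23.70 = 8.456 mg/L.
Mixed L₀ = (22.6×3.92 + 1.10×144)/(23.70) = 247.0/23.70 = 10.42 mg/L.
Initial deficit D₀ = C_s − DO₀ = 9.21 − 8.456 = 0.7539 mg/L.
t_c = (1/0.3470) ln[(0.611/0.264)(1 − 0.7539×0.3470/(0.264×10.42))] = 2.882 × ln(2.094) = 2.130 d.
D_c = (0.264/0.611) × 10.42 × e^(−0.264×2.130) = 0.4321 × 10.42 × 0.5698 = 2.566 mg/L.
Minimum DO = 9.21 − 2.566 = 6.644 mg/L.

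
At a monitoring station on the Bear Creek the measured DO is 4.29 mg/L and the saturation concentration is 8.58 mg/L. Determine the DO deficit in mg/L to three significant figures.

D = C_s − C = 8.58 − 4.29 = 4.29 mg/L.

D ≈ 4.29 mg/L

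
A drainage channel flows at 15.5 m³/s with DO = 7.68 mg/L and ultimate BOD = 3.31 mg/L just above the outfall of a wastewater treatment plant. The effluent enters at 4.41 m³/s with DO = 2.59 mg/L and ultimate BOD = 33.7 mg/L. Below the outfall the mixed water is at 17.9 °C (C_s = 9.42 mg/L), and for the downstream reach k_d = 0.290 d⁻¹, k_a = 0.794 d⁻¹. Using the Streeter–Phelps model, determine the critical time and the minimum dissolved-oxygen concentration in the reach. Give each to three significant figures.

Mixed DO = (15.5×7.68 + 4.41×2.59)/(15.5+4.41) = 130.5/19.91 = 6.553 mg/L.
Mixed L₀ = (15.5×3.31 + 4.41×33.7)/(19.91) = 199.9/19.91 = 10.04 mg/L.
Initial deficit D₀ = C_s − DO₀ = 9.42 − 6.553 = 2.867 mg/L.
t_c = (1/0.5040) ln[(0.794/0.290)(1 − 2.867×0.5040/(0.290×10.04))] = 1.984 × ln(1.379) = 0.6378 d.
D_c = (0.290/0.794) × 10.04 × e^(−0.290×0.6378) = 0.3652 × 10.04 × 0.8311 = 3.048 mg/L.
Minimum DO = 9.42 − 3.048 = 6.372 mg/L.

t_c ≈ 0.638 d; minimum DO ≈ 6.37 mg/L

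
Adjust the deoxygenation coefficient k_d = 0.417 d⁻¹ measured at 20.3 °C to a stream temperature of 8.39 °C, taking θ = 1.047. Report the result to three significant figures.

k_d(T₂) = k_d(T₁) · θ^(T₂−T₁) = 0.417 × 1.047^(8.39−20.3)
= 0.417 × 1.047^-11.9 = 0.417 × 0.5787 = 0.2413 d⁻¹.

k_d ≈ 0.241 d⁻¹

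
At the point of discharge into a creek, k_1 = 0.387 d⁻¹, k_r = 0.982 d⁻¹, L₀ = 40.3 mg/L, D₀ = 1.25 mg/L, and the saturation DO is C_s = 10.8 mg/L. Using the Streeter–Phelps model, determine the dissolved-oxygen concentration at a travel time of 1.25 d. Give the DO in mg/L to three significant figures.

k_1 L₀/(k_r−k_1) = 0.387×40.3/(0.982−0.387) = 15.60/0.5950 = 26.21 mg/L.
e^(−k_1 t) = e^(−0.387×1.250) = 0.6165; e^(−k_r t) = e^(−0.982×1.250) = 0.2930.
D = 26.21 × (0.6165 − 0.2930) + 1.25 × 0.2930 = 8.478 + 0.3663 = 8.844 mg/L.
DO = C_s − D = 10.8 − 8.844 = 1.956 mg/L.

DO ≈ 1.96 mg/L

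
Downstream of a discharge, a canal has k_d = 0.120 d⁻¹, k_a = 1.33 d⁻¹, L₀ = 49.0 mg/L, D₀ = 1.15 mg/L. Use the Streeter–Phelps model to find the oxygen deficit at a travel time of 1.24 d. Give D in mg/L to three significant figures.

D ≈ 3.47 mg/L

k_d L₀/(k_a−k_d) = 0.120×49.0/(1.33−0.120) = 5.880/1.210 = 4.860 mg/L.
e^(−k_d t) = e^(−0.120×1.240) = 0.8617; e^(−k_a t) = e^(−1.33×1.240) = 0.1922.
D = 4.860 × (0.8617 − 0.1922) + 1.15 × 0.1922 = 3.254 + 0.2210 = 3.475 mg/L.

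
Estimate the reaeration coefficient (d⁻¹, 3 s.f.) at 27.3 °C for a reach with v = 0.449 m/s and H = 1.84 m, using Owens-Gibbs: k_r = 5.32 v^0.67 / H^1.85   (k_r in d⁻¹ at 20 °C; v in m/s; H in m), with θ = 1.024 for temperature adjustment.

k_r(20) = 5.32 × 0.449^0.67 / 1.84^1.85 = 5.32 × 0.5848 / 3.090 = 1.007 d⁻¹.
k_r(27.3) = 1.007 × 1.024^(27.3−20) = 1.007 × 1.189 = 1.197 d⁻¹.

k_r ≈ 1.20 d⁻¹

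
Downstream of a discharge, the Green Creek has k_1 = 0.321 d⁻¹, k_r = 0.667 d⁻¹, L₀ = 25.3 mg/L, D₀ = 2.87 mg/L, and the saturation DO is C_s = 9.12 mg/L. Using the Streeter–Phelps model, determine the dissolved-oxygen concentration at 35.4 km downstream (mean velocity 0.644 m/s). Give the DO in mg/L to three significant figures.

Travel time t = x/v = 35.4 km / (0.644 m/s) = 35400 m / 0.644 m/s = 54970 s = 0.6362 d.
k_1 L₀/(k_r−k_1) = 0.321×25.3/(0.667−0.321) = 8.121/0.3460 = 23.47 mg/L.
e^(−k_1 t) = e^(−0.321×0.6362) = 0.8153; e^(−k_r t) = e^(−0.667×0.6362) = 0.6542.
D = 23.47 × (0.8153 − 0.6542) + 2.87 × 0.6542 = 3.781 + 1.878 = 5.659 mg/L.
DO = C_s − D = 9.12 − 5.659 = 3.461 mg/L.

DO ≈ 3.46 mg/L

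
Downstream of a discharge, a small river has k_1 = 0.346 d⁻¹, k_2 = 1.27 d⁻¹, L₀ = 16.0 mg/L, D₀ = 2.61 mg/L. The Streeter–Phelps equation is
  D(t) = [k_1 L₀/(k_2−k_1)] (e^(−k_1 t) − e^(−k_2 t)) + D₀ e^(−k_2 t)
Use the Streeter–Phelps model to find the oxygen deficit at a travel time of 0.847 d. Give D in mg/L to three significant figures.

k_1 L₀/(k_2−k_1) = 0.346×16.0/(1.27−0.346) = 5.536/0.9240 = 5.991 mg/L.
e^(−k_1 t) = e^(−0.346×0.8470) = 0.7460; e^(−k_2 t) = e^(−1.27×0.8470) = 0.3411.
D = 5.991 × (0.7460 − 0.3411) + 2.61 × 0.3411 = 2.426 + 0.8902 = 3.316 mg/L.

D ≈ 3.32 mg/L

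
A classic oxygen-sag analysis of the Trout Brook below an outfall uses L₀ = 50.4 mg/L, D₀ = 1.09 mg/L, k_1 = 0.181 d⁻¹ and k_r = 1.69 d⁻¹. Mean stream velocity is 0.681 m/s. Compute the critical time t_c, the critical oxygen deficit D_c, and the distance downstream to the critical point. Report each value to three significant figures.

t_c = [1/(k_r−k_1)] ln[(k_r/k_1)(1 − D₀(k_r−k_1)/(k_1 L₀))]
= [1/(1.69−0.181)] ln[(1.69/0.181)(1 − 1.09×1.509/(0.181×50.4))]
= (1/1.509) ln[9.337 × 0.8197] = 0.6627 × ln(7.654) = 0.6627 × 2.035 = 1.349 d.
L(t_c) = L₀ e^(−k_1 t_c) = 50.4 × 0.7834 = 39.48 mg/L, and at the critical point k_r D_c = k_1 L, so D_c = (0.181/1.69) × 39.48 = 4.229 mg/L.
x_c = v t_c = 0.681 m/s × 1.349 d × 86400 s/d = 79350 m ≈ 79.4 km.

t_c ≈ 1.35 d; D_c ≈ 4.23 mg/L; x_c ≈ 79.4 km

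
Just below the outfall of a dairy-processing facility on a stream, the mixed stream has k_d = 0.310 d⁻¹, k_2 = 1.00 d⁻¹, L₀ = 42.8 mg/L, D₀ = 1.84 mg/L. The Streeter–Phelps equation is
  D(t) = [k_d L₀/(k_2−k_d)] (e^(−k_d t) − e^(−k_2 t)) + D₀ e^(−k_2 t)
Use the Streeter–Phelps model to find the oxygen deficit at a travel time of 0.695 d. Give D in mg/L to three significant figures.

k_d L₀/(k_2−k_d) = 0.310×42.8/(1.00−0.310) = 13.27/0.6900 = 19.23 mg/L.
e^(−k_d t) = e^(−0.310×0.6950) = 0.8062; e^(−k_2 t) = e^(−1.00×0.6950) = 0.4991.
D = 19.23 × (0.8062 − 0.4991) + 1.84 × 0.4991 = 5.905 + 0.9183 = 6.824 mg/L.

D ≈ 6.82 mg/L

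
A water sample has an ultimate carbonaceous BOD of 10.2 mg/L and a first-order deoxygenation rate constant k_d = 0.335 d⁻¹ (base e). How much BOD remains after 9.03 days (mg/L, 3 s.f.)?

L ≈ 0.495 mg/L

L_t = L₀ e^(−k_d t) = 10.2 × e^(−0.335×9.03) = 10.2 × 0.04856 = 0.4953 mg/L.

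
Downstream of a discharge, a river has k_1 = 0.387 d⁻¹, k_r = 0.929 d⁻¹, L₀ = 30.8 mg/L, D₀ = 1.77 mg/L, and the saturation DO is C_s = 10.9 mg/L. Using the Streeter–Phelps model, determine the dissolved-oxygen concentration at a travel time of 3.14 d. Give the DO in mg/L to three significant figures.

DO ≈ 5.47 mg/L

k_1 L₀/(k_r−k_1) = 0.387×30.8/(0.929−0.387) = 11.92/0.5420 = 21.99 mg/L.
e^(−k_1 t) = e^(−0.387×3.140) = 0.2967; e^(−k_r t) = e^(−0.929×3.140) = 0.05409.
D = 21.99 × (0.2967 − 0.05409) + 1.77 × 0.05409 = 5.334 + 0.09574 = 5.430 mg/L.
DO = C_s − D = 10.9 − 5.430 = 5.470 mg/L.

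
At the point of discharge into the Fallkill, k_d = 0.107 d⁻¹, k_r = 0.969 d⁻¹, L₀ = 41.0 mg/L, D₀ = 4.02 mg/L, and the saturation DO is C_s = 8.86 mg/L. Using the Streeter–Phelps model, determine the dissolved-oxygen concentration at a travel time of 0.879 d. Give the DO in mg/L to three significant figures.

k_d L₀/(k_r−k_d) = 0.107×41.0/(0.969−0.107) = 4.387/0.8620 = 5.089 mg/L.
e^(−k_d t) = e^(−0.107×0.8790) = 0.9102; e^(−k_r t) = e^(−0.969×0.8790) = 0.4267.
D = 5.089 × (0.9102 − 0.4267) + 4.02 × 0.4267 = 2.461 + 1.715 = 4.176 mg/L.
DO = C_s − D = 8.86 − 4.176 = 4.684 mg/L.

DO ≈ 4.68 mg/L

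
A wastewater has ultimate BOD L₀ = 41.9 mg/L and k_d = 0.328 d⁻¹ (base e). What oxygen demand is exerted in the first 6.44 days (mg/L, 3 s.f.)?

y_t = L₀(1 − e^(−k_d t)) = 41.9 × (1 − e^(−0.328×6.44))
= 41.9 × (1 − 0.1210) = 41.9 × 0.8790 = 36.83 mg/L.

y ≈ 36.8 mg/L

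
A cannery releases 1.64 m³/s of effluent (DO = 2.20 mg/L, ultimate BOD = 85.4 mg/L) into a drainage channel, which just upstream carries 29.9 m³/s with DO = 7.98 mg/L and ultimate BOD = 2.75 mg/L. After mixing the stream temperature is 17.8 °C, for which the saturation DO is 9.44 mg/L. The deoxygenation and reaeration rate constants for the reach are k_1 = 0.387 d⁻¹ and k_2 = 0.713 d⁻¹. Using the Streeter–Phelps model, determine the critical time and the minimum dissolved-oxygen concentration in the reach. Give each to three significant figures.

t_c ≈ 1.15 d; minimum DO ≈ 6.99 mg/L

Mixed DO = (29.9×7.98 + 1.64×2.20)/(29.9+1.64) = 242.2/31.54 = 7.679 mg/L.
Mixed L₀ = (29.9×2.75 + 1.64×85.4)/(31.54) = 222.3/31.54 = 7.048 mg/L.
Initial deficit D₀ = C_s − DO₀ = 9.44 − 7.679 = 1.761 mg/L.
t_c = (1/0.3260) ln[(0.713/0.387)(1 − 1.761×0.3260/(0.387×7.048))] = 3.067 × ln(1.455) = 1.150 d.
D_c = (0.387/0.713) × 7.048 × e^(−0.387×1.150) = 0.5428 × 7.048 × 0.6409 = 2.452 mg/L.
Minimum DO = 9.44 − 2.452 = 6.988 mg/L.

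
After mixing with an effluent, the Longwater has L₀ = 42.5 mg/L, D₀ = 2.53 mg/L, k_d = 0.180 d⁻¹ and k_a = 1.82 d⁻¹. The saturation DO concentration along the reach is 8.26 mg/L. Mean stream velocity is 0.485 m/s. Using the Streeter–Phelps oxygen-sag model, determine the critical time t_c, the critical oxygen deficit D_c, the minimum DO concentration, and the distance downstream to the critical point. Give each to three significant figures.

At the critical point dD/dt = 0, so k_d L₀ e^(−k_d t) = k_a D. Substituting D(t) from the Streeter–Phelps equation and solving for t gives
t_c = ln[(k_a/k_d)(1 − D₀(k_a−k_d)/(k_d L₀))] / (k_a−k_d).
Here k_a−k_d = 1.640 d⁻¹ and 1 − D₀(k_a−k_d)/(k_d L₀) = 1 − 2.53×1.640/(0.180×42.5) = 0.4576, so
t_c = ln(10.11 × 0.4576) / 1.640 = 1.532 / 1.640 = 0.9341 d.
D_c = (k_d/k_a) L₀ e^(−k_d t_c) = (0.180/1.82) × 42.5 × e^(−0.180×0.9341) = 0.09890 × 42.5 × 0.8452 = 3.553 mg/L.
Minimum DO = C_s − D_c = 8.26 − 3.553 = 4.707 mg/L.
x_c = v t_c = 0.485 m/s × 0.9341 d × 86400 s/d = 39140 m ≈ 39.1 km.

t_c ≈ 0.934 d; D_c ≈ 3.55 mg/L; min DO ≈ 4.71 mg/L; x_c ≈ 39.1 km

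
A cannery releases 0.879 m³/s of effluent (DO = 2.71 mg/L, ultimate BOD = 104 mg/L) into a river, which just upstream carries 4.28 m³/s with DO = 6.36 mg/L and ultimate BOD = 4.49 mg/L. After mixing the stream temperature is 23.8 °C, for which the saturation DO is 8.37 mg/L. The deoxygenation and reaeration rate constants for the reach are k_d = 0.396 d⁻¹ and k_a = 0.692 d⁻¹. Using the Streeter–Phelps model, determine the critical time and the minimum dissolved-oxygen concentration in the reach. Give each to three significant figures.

Mixed DO = (4.28×6.36 + 0.879×2.71)/(4.28+0.879) = 29.60/5.159 = 5.738 mg/L.
Mixed L₀ = (4.28×4.49 + 0.879×104)/(5.159) = 110.6/5.159 = 21.44 mg/L.
Initial deficit D₀ = C_s − DO₀ = 8.37 − 5.738 = 2.632 mg/L.
t_c = (1/0.2960) ln[(0.692/0.396)(1 − 2.632×0.2960/(0.396×21.44))] = 3.378 × ln(1.587) = 1.561 d.
D_c = (0.396/0.692) × 21.44 × e^(−0.396×1.561) = 0.5723 × 21.44 × 0.5390 = 6.615 mg/L.
Minimum DO = 8.37 − 6.615 = 1.755 mg/L.

t_c ≈ 1.56 d; minimum DO ≈ 1.76 mg/L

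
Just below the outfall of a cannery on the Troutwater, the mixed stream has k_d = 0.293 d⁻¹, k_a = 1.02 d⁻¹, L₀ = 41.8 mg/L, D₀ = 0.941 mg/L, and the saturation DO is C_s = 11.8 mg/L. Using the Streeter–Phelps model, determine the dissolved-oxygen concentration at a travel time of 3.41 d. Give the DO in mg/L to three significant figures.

k_d L₀/(k_a−k_d) = 0.293×41.8/(1.02−0.293) = 12.25/0.7270 = 16.85 mg/L.
e^(−k_d t) = e^(−0.293×3.410) = 0.3682; e^(−k_a t) = e^(−1.02×3.410) = 0.03086.
D = 16.85 × (0.3682 − 0.03086) + 0.941 × 0.03086 = 5.683 + 0.02904 = 5.712 mg/L.
DO = C_s − D = 11.8 − 5.712 = 6.088 mg/L.

DO ≈ 6.09 mg/L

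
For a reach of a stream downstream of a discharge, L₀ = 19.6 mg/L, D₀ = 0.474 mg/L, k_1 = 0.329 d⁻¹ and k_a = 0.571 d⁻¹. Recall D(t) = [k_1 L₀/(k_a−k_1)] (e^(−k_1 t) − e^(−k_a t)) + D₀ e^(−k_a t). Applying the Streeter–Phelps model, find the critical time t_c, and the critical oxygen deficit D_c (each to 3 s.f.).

t_c ≈ 2.20 d; D_c ≈ 5.47 mg/L

With k_a/k_1 = 1.736 and 1 − D₀(k_a−k_1)/(k_1 L₀) = 0.9822,
t_c = ln(1.736 × 0.9822) / (0.571 − 0.329) = ln(1.705) / 0.2420 = 0.5334/0.2420 = 2.204 d.
L(t_c) = L₀ e^(−k_1 t_c) = 19.6 × 0.4843 = 9.491 mg/L, and at the critical point k_a D_c = k_1 L, so D_c = (0.329/0.571) × 9.491 = 5.469 mg/L.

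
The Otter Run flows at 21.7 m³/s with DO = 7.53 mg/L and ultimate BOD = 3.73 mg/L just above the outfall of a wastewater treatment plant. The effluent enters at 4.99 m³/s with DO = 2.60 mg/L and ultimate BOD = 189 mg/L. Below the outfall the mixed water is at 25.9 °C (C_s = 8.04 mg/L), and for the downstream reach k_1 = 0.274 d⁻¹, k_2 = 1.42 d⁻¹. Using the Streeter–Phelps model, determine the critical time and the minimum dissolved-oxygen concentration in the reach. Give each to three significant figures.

Mixed DO = (21.7×7.53 + 4.99×2.60)/(21.7+4.99) = 176.4/26.69 = 6.608 mg/L.
Mixed L₀ = (21.7×3.73 + 4.99×189)/(26.69) = 1024/26.69 = 38.37 mg/L.
Initial deficit D₀ = C_s − DO₀ = 8.04 − 6.608 = 1.432 mg/L.
t_c = (1/1.146) ln[(1.42/0.274)(1 − 1.432×1.146/(0.274×38.37))] = 0.8726 × ln(4.374) = 1.288 d.
D_c = (0.274/1.42) × 38.37 × e^(−0.274×1.288) = 0.1930 × 38.37 × 0.7027 = 5.203 mg/L.
Minimum DO = 8.04 − 5.203 = 2.837 mg/L.

t_c ≈ 1.29 d; minimum DO ≈ 2.84 mg/L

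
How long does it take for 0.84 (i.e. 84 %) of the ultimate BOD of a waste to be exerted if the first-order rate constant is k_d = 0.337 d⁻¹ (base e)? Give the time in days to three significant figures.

y/L₀ = 1 − e^(−k_d t) = 0.84 ⇒ e^(−k_d t) = 0.160
t = −ln(0.160) / 0.337 = 1.833 / 0.337 = 5.438 d.

t ≈ 5.44 d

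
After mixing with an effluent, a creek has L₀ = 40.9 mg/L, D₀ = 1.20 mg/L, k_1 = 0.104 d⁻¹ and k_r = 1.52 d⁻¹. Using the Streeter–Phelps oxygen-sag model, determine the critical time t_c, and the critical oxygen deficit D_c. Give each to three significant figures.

At the critical point dD/dt = 0, so k_1 L₀ e^(−k_1 t) = k_r D. Substituting D(t) from the Streeter–Phelps equation and solving for t gives
t_c = ln[(k_r/k_1)(1 − D₀(k_r−k_1)/(k_1 L₀))] / (k_r−k_1).
Here k_r−k_1 = 1.416 d⁻¹ and 1 − D₀(k_r−k_1)/(k_1 L₀) = 1 − 1.20×1.416/(0.104×40.9) = 0.6005, so
t_c = ln(14.62 × 0.6005) / 1.416 = 2.172 / 1.416 = 1.534 d.
L(t_c) = L₀ e^(−k_1 t_c) = 40.9 × 0.8525 = 34.87 mg/L, and at the critical point k_r D_c = k_1 L, so D_c = (0.104/1.52) × 34.87 = 2.386 mg/L.

t_c ≈ 1.53 d; D_c ≈ 2.39 mg/L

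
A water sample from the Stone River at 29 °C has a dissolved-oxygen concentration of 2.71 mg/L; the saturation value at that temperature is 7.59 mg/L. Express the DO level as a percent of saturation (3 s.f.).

35.7 % saturation

% saturation = C/C_s × 100 = 2.71/7.59 × 100 = 35.7 %.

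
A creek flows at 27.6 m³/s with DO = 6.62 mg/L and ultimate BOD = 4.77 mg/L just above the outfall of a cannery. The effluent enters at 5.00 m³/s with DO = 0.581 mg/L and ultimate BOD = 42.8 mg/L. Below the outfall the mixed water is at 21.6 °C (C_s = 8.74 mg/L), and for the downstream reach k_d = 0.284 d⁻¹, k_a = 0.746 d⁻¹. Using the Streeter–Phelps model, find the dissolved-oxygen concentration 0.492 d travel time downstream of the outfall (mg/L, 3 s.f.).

Mixed DO = (27.6×6.62 + 5.00×0.581)/(27.6+5.00) = 185.6/32.60 = 5.694 mg/L.
Mixed L₀ = (27.6×4.77 + 5.00×42.8)/(32.60) = 345.7/32.60 = 10.60 mg/L.
Initial deficit D₀ = C_s − DO₀ = 8.74 − 5.694 = 3.046 mg/L.
D(0.492) = [0.284×10.60/(0.746−0.284)](e^(−0.284×0.492) − e^(−0.746×0.492)) + 3.046 e^(−0.746×0.492)
= 6.518 × (0.8696 − 0.6928) + 3.046 × 0.6928 = 3.263 mg/L.
DO = 8.74 − 3.263 = 5.477 mg/L.

DO ≈ 5.48 mg/L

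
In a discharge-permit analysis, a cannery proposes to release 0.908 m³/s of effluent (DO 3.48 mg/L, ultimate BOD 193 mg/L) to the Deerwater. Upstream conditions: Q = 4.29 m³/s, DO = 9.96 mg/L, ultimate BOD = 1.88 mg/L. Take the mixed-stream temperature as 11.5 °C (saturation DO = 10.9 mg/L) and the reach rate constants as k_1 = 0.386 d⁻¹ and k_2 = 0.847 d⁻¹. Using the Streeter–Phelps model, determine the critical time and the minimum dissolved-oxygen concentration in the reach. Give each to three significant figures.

t_c ≈ 1.55 d; minimum DO ≈ 2.05 mg/L

Mixed DO = (4.29×9.96 + 0.908×3.48)/(4.29+0.908) = 45.89/5.198 = 8.828 mg/L.
Mixed L₀ = (4.29×1.88 + 0.908×193)/(5.198) = 183.3/5.198 = 35.27 mg/L.
Initial deficit D₀ = C_s − DO₀ = 10.9 − 8.828 = 2.072 mg/L.
t_c = (1/0.4610) ln[(0.847/0.386)(1 − 2.072×0.4610/(0.386×35.27))] = 2.169 × ln(2.040) = 1.547 d.
D_c = (0.386/0.847) × 35.27 × e^(−0.386×1.547) = 0.4557 × 35.27 × 0.5504 = 8.846 mg/L.
Minimum DO = 10.9 − 8.846 = 2.054 mg/L.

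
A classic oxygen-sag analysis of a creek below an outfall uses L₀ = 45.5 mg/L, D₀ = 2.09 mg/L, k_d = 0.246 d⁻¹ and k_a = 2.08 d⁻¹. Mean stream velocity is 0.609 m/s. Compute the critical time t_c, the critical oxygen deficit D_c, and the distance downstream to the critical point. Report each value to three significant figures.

At the critical point dD/dt = 0, so k_d L₀ e^(−k_d t) = k_a D. Substituting D(t) from the Streeter–Phelps equation and solving for t gives
t_c = ln[(k_a/k_d)(1 − D₀(k_a−k_d)/(k_d L₀))] / (k_a−k_d).
Here k_a−k_d = 1.834 d⁻¹ and 1 − D₀(k_a−k_d)/(k_d L₀) = 1 − 2.09×1.834/(0.246×45.5) = 0.6575, so
t_c = ln(8.455 × 0.6575) / 1.834 = 1.716 / 1.834 = 0.9354 d.
L(t_c) = L₀ e^(−k_d t_c) = 45.5 × 0.7944 = 36.15 mg/L, and at the critical point k_a D_c = k_d L, so D_c = (0.246/2.08) × 36.15 = 4.275 mg/L.
x_c = v t_c = 0.609 m/s × 0.9354 d × 86400 s/d = 49220 m ≈ 49.2 km.

t_c ≈ 0.935 d; D_c ≈ 4.28 mg/L; x_c ≈ 49.2 km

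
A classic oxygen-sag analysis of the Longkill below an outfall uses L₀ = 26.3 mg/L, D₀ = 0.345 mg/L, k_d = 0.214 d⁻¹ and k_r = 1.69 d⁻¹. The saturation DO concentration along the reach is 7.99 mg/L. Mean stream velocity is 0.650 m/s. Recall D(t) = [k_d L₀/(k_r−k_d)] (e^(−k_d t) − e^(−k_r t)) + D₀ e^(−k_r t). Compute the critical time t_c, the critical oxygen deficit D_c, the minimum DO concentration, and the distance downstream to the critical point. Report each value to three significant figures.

At the critical point dD/dt = 0, so k_d L₀ e^(−k_d t) = k_r D. Substituting D(t) from the Streeter–Phelps equation and solving for t gives
t_c = ln[(k_r/k_d)(1 − D₀(k_r−k_d)/(k_d L₀))] / (k_r−k_d).
Here k_r−k_d = 1.476 d⁻¹ and 1 − D₀(k_r−k_d)/(k_d L₀) = 1 − 0.345×1.476/(0.214×26.3) = 0.9095, so
t_c = ln(7.897 × 0.9095) / 1.476 = 1.972 / 1.476 = 1.336 d.
D_c = (k_d/k_r) L₀ e^(−k_d t_c) = (0.214/1.69) × 26.3 × e^(−0.214×1.336) = 0.1266 × 26.3 × 0.7514 = 2.502 mg/L.
Minimum DO = C_s − D_c = 7.99 − 2.502 = 5.488 mg/L.
x_c = v t_c = 0.650 m/s × 1.336 d × 86400 s/d = 75020 m ≈ 75.0 km.

t_c ≈ 1.34 d; D_c ≈ 2.50 mg/L; min DO ≈ 5.49 mg/L; x_c ≈ 75.0 km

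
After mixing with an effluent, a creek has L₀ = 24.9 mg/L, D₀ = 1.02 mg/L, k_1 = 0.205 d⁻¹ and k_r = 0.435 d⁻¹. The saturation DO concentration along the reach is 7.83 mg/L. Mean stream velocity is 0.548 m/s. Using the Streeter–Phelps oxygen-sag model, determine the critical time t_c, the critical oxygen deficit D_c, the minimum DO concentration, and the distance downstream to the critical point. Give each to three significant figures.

With k_r/k_1 = 2.122 and 1 − D₀(k_r−k_1)/(k_1 L₀) = 0.9540,
t_c = ln(2.122 × 0.9540) / (0.435 − 0.205) = ln(2.024) / 0.2300 = 0.7053/0.2300 = 3.066 d.
L(t_c) = L₀ e^(−k_1 t_c) = 24.9 × 0.5333 = 13.28 mg/L, and at the critical point k_r D_c = k_1 L, so D_c = (0.205/0.435) × 13.28 = 6.258 mg/L.
Minimum DO = C_s − D_c = 7.83 − 6.258 = 1.572 mg/L.
x_c = v t_c = 0.548 m/s × 3.066 d × 86400 s/d = 145200 m ≈ 145 km.

t_c ≈ 3.07 d; D_c ≈ 6.26 mg/L; min DO ≈ 1.57 mg/L; x_c ≈ 145 km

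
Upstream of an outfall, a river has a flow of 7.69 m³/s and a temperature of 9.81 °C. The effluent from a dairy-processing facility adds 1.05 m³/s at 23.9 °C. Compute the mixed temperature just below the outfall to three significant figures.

Flow-weighted mixing: C = (Q_r C_r + Q_w C_w)/(Q_r + Q_w)
= (7.69×9.81 + 1.05×23.9)/(7.69 + 1.05) = 100.5/8.740 = 11.50 °C.

11.5 °C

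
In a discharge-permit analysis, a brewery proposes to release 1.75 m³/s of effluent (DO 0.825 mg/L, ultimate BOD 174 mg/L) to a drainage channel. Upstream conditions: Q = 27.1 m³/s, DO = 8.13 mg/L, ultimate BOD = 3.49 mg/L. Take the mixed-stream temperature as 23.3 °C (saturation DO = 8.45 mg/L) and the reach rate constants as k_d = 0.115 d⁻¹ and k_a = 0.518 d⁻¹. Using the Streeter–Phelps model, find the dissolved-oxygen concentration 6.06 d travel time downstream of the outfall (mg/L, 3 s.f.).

Mixed DO = (27.1×8.13 + 1.75×0.825)/(27.1+1.75) = 221.8/28.85 = 7.687 mg/L.
Mixed L₀ = (27.1×3.49 + 1.75×174)/(28.85) = 399.1/28.85 = 13.83 mg/L.
Initial deficit D₀ = C_s − DO₀ = 8.45 − 7.687 = 0.7631 mg/L.
D(6.06) = [0.115×13.83/(0.518−0.115)](e^(−0.115×6.06) − e^(−0.518×6.06)) + 0.7631 e^(−0.518×6.06)
= 3.947 × (0.4981 − 0.04332) + 0.7631 × 0.04332 = 1.828 mg/L.
DO = 8.45 − 1.828 = 6.622 mg/L.

DO ≈ 6.62 mg/L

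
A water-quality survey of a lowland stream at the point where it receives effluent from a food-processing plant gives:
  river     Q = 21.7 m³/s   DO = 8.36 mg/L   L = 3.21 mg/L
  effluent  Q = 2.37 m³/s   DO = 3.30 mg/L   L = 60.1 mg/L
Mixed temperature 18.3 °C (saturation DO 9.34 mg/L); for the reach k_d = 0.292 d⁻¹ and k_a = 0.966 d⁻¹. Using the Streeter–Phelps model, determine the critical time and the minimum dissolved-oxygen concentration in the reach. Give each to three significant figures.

Mixed DO = (21.7×8.36 + 2.37×3.30)/(21.7+2.37) = 189.2/24.07 = 7.862 mg/L.
Mixed L₀ = (21.7×3.21 + 2.37×60.1)/(24.07) = 212.1/24.07 = 8.812 mg/L.
Initial deficit D₀ = C_s − DO₀ = 9.34 − 7.862 = 1.478 mg/L.
t_c = (1/0.6740) ln[(0.966/0.292)(1 − 1.478×0.6740/(0.292×8.812))] = 1.484 × ln(2.027) = 1.048 d.
D_c = (0.292/0.966) × 8.812 × e^(−0.292×1.048) = 0.3023 × 8.812 × 0.7363 = 1.961 mg/L.
Minimum DO = 9.34 − 1.961 = 7.379 mg/L.

t_c ≈ 1.05 d; minimum DO ≈ 7.38 mg/L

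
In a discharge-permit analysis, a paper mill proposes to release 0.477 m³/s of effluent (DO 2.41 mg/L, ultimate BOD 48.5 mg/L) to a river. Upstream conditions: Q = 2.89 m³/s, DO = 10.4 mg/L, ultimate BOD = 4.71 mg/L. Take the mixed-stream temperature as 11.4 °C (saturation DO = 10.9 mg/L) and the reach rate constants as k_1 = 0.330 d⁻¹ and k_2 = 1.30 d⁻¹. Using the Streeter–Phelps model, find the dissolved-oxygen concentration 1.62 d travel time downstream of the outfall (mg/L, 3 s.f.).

DO ≈ 8.98 mg/L

Mixed DO = (2.89×10.4 + 0.477×2.41)/(2.89+0.477) = 31.21/3.367 = 9.268 mg/L.
Mixed L₀ = (2.89×4.71 + 0.477×48.5)/(3.367) = 36.75/3.367 = 10.91 mg/L.
Initial deficit D₀ = C_s − DO₀ = 10.9 − 9.268 = 1.632 mg/L.
D(1.62) = [0.330×10.91/(1.30−0.330)](e^(−0.330×1.62) − e^(−1.30×1.62)) + 1.632 e^(−1.30×1.62)
= 3.713 × (0.5859 − 0.1217) + 1.632 × 0.1217 = 1.922 mg/L.
DO = 10.9 − 1.922 = 8.978 mg/L.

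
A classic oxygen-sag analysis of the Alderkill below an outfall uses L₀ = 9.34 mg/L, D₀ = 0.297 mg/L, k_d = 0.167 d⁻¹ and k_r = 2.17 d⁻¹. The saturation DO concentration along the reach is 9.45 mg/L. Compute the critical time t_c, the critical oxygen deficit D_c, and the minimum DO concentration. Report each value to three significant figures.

t_c ≈ 1.04 d; D_c ≈ 0.604 mg/L; min DO ≈ 8.85 mg/L

At the critical point dD/dt = 0, so k_d L₀ e^(−k_d t) = k_r D. Substituting D(t) from the Streeter–Phelps equation and solving for t gives
t_c = ln[(k_r/k_d)(1 − D₀(k_r−k_d)/(k_d L₀))] / (k_r−k_d).
Here k_r−k_d = 2.003 d⁻¹ and 1 − D₀(k_r−k_d)/(k_d L₀) = 1 − 0.297×2.003/(0.167×9.34) = 0.6186, so
t_c = ln(12.99 × 0.6186) / 2.003 = 2.084 / 2.003 = 1.041 d.
D_c = (k_d/k_r) L₀ e^(−k_d t_c) = (0.167/2.17) × 9.34 × e^(−0.167×1.041) = 0.07696 × 9.34 × 0.8405 = 0.6041 mg/L.
Minimum DO = C_s − D_c = 9.45 − 0.6041 = 8.846 mg/L.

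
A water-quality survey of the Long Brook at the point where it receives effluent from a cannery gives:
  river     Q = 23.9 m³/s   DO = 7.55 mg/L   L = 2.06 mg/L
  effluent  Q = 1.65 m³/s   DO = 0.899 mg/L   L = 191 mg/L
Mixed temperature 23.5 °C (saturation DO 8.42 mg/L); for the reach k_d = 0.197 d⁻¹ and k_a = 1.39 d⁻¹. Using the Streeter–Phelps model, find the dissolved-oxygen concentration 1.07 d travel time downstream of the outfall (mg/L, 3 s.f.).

DO ≈ 6.75 mg/L

Mixed DO = (23.9×7.55 + 1.65×0.899)/(23.9+1.65) = 181.9/25.55 = 7.120 mg/L.
Mixed L₀ = (23.9×2.06 + 1.65×191)/(25.55) = 364.4/25.55 = 14.26 mg/L.
Initial deficit D₀ = C_s − DO₀ = 8.42 − 7.120 = 1.300 mg/L.
D(1.07) = [0.197×14.26/(1.39−0.197)](e^(−0.197×1.07) − e^(−1.39×1.07)) + 1.300 e^(−1.39×1.07)
= 2.355 × (0.8099 − 0.2260) + 1.300 × 0.2260 = 1.669 mg/L.
DO = 8.42 − 1.669 = 6.751 mg/L.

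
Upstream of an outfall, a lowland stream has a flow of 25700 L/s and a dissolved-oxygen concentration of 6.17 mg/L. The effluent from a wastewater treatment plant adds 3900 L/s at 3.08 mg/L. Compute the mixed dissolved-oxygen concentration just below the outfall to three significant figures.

5.76 mg/L

Flow-weighted mixing: C = (Q_r C_r + Q_w C_w)/(Q_r + Q_w)
= (25700×6.17 + 3900×3.08)/(25700 + 3900) = 170600/29600 = 5.763 mg/L.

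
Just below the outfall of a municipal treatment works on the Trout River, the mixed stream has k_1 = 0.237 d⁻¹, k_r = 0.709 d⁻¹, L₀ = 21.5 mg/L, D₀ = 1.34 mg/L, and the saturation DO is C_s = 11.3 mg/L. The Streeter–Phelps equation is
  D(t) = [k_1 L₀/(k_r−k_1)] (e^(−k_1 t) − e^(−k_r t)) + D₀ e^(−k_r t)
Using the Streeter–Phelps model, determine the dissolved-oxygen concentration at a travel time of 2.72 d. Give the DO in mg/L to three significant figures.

k_1 L₀/(k_r−k_1) = 0.237×21.5/(0.709−0.237) = 5.095/0.4720 = 10.80 mg/L.
e^(−k_1 t) = e^(−0.237×2.720) = 0.5249; e^(−k_r t) = e^(−0.709×2.720) = 0.1454.
D = 10.80 × (0.5249 − 0.1454) + 1.34 × 0.1454 = 4.097 + 0.1948 = 4.292 mg/L.
DO = C_s − D = 11.3 − 4.292 = 7.008 mg/L.

DO ≈ 7.01 mg/L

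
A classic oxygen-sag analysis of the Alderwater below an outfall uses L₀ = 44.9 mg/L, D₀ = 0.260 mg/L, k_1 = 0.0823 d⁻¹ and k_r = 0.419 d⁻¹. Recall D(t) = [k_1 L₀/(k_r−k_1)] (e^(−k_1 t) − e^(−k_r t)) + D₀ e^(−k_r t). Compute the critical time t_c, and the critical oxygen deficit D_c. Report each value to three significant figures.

t_c ≈ 4.76 d; D_c ≈ 5.96 mg/L

With k_r/k_1 = 5.091 and 1 − D₀(k_r−k_1)/(k_1 L₀) = 0.9763,
t_c = ln(5.091 × 0.9763) / (0.419 − 0.0823) = ln(4.971) / 0.3367 = 1.604/0.3367 = 4.762 d.
L(t_c) = L₀ e^(−k_1 t_c) = 44.9 × 0.6757 = 30.34 mg/L, and at the critical point k_r D_c = k_1 L, so D_c = (0.0823/0.419) × 30.34 = 5.959 mg/L.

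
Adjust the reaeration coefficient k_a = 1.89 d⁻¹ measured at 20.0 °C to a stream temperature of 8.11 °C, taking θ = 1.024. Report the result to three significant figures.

k_a ≈ 1.43 d⁻¹

k_a(T₂) = k_a(T₁) · θ^(T₂−T₁) = 1.89 × 1.024^(8.11−20.0)
= 1.89 × 1.024^-11.9 = 1.89 × 0.7543 = 1.426 d⁻¹.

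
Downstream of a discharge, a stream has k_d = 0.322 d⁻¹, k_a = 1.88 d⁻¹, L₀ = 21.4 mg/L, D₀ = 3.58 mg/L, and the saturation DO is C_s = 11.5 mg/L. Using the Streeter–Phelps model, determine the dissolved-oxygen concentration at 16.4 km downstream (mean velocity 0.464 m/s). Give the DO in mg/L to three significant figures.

DO ≈ 8.01 mg/L

Travel time t = x/v = 16.4 km / (0.464 m/s) = 16400 m / 0.464 m/s = 35340 s = 0.4091 d.
k_d L₀/(k_a−k_d) = 0.322×21.4/(1.88−0.322) = 6.891/1.558 = 4.423 mg/L.
e^(−k_d t) = e^(−0.322×0.4091) = 0.8766; e^(−k_a t) = e^(−1.88×0.4091) = 0.4634.
D = 4.423 × (0.8766 − 0.4634) + 3.58 × 0.4634 = 1.827 + 1.659 = 3.486 mg/L.
DO = C_s − D = 11.5 − 3.486 = 8.014 mg/L.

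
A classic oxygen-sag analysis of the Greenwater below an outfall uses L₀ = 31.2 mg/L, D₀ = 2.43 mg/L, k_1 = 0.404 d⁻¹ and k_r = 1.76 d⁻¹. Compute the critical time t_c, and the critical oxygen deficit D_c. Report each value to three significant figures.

t_c ≈ 0.862 d; D_c ≈ 5.06 mg/L

t_c = [1/(k_r−k_1)] ln[(k_r/k_1)(1 − D₀(k_r−k_1)/(k_1 L₀))]
= [1/(1.76−0.404)] ln[(1.76/0.404)(1 − 2.43×1.356/(0.404×31.2))]
= (1/1.356) ln[4.356 × 0.7386] = 0.7375 × ln(3.218) = 0.7375 × 1.169 = 0.8618 d.
D_c = (k_1/k_r) L₀ e^(−k_1 t_c) = (0.404/1.76) × 31.2 × e^(−0.404×0.8618) = 0.2295 × 31.2 × 0.7060 = 5.056 mg/L.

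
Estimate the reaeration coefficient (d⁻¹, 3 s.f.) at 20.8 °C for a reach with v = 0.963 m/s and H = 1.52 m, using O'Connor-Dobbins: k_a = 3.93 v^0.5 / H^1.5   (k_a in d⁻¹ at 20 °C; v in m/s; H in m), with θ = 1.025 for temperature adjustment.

k_a ≈ 2.10 d⁻¹

k_a(20) = 3.93 × 0.963^0.5 / 1.52^1.5 = 3.93 × 0.9813 / 1.874 = 2.058 d⁻¹.
k_a(20.8) = 2.058 × 1.025^(20.8−20) = 2.058 × 1.020 = 2.099 d⁻¹.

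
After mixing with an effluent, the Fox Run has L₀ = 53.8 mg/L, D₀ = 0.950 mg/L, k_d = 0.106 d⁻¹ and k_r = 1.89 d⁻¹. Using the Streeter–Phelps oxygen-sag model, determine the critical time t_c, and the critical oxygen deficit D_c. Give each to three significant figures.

t_c ≈ 1.42 d; D_c ≈ 2.60 mg/L

t_c = [1/(k_r−k_d)] ln[(k_r/k_d)(1 − D₀(k_r−k_d)/(k_d L₀))]
= [1/(1.89−0.106)] ln[(1.89/0.106)(1 − 0.950×1.784/(0.106×53.8))]
= (1/1.784) ln[17.83 × 0.7028] = 0.5605 × ln(12.53) = 0.5605 × 2.528 = 1.417 d.
L(t_c) = L₀ e^(−k_d t_c) = 53.8 × 0.8605 = 46.30 mg/L, and at the critical point k_r D_c = k_d L, so D_c = (0.106/1.89) × 46.30 = 2.596 mg/L.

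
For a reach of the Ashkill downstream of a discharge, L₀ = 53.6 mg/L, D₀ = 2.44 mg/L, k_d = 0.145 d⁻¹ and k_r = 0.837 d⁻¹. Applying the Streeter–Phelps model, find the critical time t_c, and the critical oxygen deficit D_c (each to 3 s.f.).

With k_r/k_d = 5.772 and 1 − D₀(k_r−k_d)/(k_d L₀) = 0.7827,
t_c = ln(5.772 × 0.7827) / (0.837 − 0.145) = ln(4.518) / 0.6920 = 1.508/0.6920 = 2.179 d.
L(t_c) = L₀ e^(−k_d t_c) = 53.6 × 0.7290 = 39.08 mg/L, and at the critical point k_r D_c = k_d L, so D_c = (0.145/0.837) × 39.08 = 6.770 mg/L.

t_c ≈ 2.18 d; D_c ≈ 6.77 mg/L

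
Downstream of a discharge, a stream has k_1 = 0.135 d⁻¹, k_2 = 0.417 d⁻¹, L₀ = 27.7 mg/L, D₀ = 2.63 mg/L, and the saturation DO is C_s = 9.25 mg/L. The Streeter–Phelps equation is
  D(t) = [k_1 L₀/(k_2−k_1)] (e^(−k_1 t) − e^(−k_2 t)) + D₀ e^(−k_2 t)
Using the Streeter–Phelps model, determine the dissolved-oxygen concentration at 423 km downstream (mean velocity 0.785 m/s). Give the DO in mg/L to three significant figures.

DO ≈ 4.33 mg/L

Travel time t = x/v = 423 km / (0.785 m/s) = 423000 m / 0.785 m/s = 538900 s = 6.237 d.
k_1 L₀/(k_2−k_1) = 0.135×27.7/(0.417−0.135) = 3.740/0.2820 = 13.26 mg/L.
e^(−k_1 t) = e^(−0.135×6.237) = 0.4309; e^(−k_2 t) = e^(−0.417×6.237) = 0.07422.
D = 13.26 × (0.4309 − 0.07422) + 2.63 × 0.07422 = 4.729 + 0.1952 = 4.925 mg/L.
DO = C_s − D = 9.25 − 4.925 = 4.325 mg/L.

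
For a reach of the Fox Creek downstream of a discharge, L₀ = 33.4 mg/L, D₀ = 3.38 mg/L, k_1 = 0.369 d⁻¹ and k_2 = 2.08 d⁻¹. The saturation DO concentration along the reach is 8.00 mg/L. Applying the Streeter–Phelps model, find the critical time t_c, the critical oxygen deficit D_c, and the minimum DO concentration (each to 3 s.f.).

At the critical point dD/dt = 0, so k_1 L₀ e^(−k_1 t) = k_2 D. Substituting D(t) from the Streeter–Phelps equation and solving for t gives
t_c = ln[(k_2/k_1)(1 − D₀(k_2−k_1)/(k_1 L₀))] / (k_2−k_1).
Here k_2−k_1 = 1.711 d⁻¹ and 1 − D₀(k_2−k_1)/(k_1 L₀) = 1 − 3.38×1.711/(0.369×33.4) = 0.5308, so
t_c = ln(5.637 × 0.5308) / 1.711 = 1.096 / 1.711 = 0.6405 d.
L(t_c) = L₀ e^(−k_1 t_c) = 33.4 × 0.7895 = 26.37 mg/L, and at the critical point k_2 D_c = k_1 L, so D_c = (0.369/2.08) × 26.37 = 4.678 mg/L.
Minimum DO = C_s − D_c = 8.00 − 4.678 = 3.322 mg/L.

t_c ≈ 0.640 d; D_c ≈ 4.68 mg/L; min DO ≈ 3.32 mg/L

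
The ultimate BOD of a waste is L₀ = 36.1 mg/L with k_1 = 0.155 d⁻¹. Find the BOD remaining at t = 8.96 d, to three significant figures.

L_t = L₀ e^(−k_1 t) = 36.1 × e^(−0.155×8.96) = 36.1 × 0.2494 = 9.002 mg/L.

L ≈ 9.00 mg/L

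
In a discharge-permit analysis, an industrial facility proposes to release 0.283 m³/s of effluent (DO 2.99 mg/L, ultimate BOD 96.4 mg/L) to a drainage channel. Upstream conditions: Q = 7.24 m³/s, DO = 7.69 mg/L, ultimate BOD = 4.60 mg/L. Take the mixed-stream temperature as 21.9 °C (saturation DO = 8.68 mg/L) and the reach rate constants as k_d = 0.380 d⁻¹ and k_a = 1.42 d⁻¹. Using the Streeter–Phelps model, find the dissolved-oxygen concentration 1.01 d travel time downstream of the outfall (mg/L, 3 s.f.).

DO ≈ 7.10 mg/L

Mixed DO = (7.24×7.69 + 0.283×2.99)/(7.24+0.283) = 56.52/7.523 = 7.513 mg/L.
Mixed L₀ = (7.24×4.60 + 0.283×96.4)/(7.523) = 60.59/7.523 = 8.053 mg/L.
Initial deficit D₀ = C_s − DO₀ = 8.68 − 7.513 = 1.167 mg/L.
D(1.01) = [0.380×8.053/(1.42−0.380)](e^(−0.380×1.01) − e^(−1.42×1.01)) + 1.167 e^(−1.42×1.01)
= 2.943 × (0.6813 − 0.2383) + 1.167 × 0.2383 = 1.581 mg/L.
DO = 8.68 − 1.581 = 7.099 mg/L.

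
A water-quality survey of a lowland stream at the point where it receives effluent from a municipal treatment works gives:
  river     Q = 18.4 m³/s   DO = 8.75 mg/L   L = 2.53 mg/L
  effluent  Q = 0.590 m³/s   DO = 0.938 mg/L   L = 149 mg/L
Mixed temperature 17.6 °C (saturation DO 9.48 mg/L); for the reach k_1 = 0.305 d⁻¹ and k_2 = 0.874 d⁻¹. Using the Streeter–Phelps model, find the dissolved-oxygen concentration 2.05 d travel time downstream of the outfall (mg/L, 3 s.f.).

DO ≈ 7.92 mg/L

Mixed DO = (18.4×8.75 + 0.590×0.938)/(18.4+0.590) = 161.6/18.99 = 8.507 mg/L.
Mixed L₀ = (18.4×2.53 + 0.590×149)/(18.99) = 134.5/18.99 = 7.081 mg/L.
Initial deficit D₀ = C_s − DO₀ = 9.48 − 8.507 = 0.9727 mg/L.
D(2.05) = [0.305×7.081/(0.874−0.305)](e^(−0.305×2.05) − e^(−0.874×2.05)) + 0.9727 e^(−0.874×2.05)
= 3.795 × (0.5351 − 0.1667) + 0.9727 × 0.1667 = 1.561 mg/L.
DO = 9.48 − 1.561 = 7.919 mg/L.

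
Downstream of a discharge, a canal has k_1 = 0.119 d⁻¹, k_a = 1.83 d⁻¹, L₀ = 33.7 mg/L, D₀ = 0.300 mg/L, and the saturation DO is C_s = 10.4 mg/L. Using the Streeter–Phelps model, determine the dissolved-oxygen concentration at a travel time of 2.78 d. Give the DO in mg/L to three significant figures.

DO ≈ 8.73 mg/L

k_1 L₀/(k_a−k_1) = 0.119×33.7/(1.83−0.119) = 4.010/1.711 = 2.344 mg/L.
e^(−k_1 t) = e^(−0.119×2.780) = 0.7183; e^(−k_a t) = e^(−1.83×2.780) = 0.006174.
D = 2.344 × (0.7183 − 0.006174) + 0.300 × 0.006174 = 1.669 + 0.001852 = 1.671 mg/L.
DO = C_s − D = 10.4 − 1.671 = 8.729 mg/L.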